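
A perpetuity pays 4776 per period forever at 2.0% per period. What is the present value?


PV = PMT / i
= 4776 / 0.02
= 238800.0


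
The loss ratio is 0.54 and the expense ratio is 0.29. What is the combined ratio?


Combined ratio = loss ratio + expense ratio
= 0.54 + 0.29
= 0.83


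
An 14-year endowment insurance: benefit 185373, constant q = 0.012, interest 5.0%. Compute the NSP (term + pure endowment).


Term component = 20575.4163
Pure endowment = 14_p_x * v^14 * benefit = 0.844495 * 0.505068 * 185373 = 79066.6823
NSP = 99642.0986


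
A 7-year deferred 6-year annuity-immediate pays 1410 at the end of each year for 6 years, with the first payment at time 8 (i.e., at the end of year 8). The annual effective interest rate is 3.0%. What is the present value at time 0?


PV at time 7 of the 6-year annuity-immediate:
a_n = 1410 * (1-(1+0.03)^(-6))/0.03 = 7638.2399
Discount back 7 years to time 0:
PV = 7638.2399 * (1+0.03)^(-7)
= 7638.2399 * 0.813092
= 6210.5881


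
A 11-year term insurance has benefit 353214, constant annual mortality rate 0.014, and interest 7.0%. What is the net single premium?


NSP = benefit * sum_{k=0}^{n-1} k_p_x * q * v^(k+1)
With constant q=0.014, v=0.934579
Sum = 0.09886
NSP = 353214 * 0.09886
= 34918.6884


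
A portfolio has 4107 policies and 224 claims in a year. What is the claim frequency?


frequency = claims / policies
= 224 / 4107
= 0.0545


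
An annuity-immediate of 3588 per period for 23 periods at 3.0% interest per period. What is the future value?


FV = PMT * ((1+i)^n - 1) / i
= 3588 * ((1.03)^23 - 1) / 0.03
= 3588 * (1.973587 - 1) / 0.03
= 116440.9467


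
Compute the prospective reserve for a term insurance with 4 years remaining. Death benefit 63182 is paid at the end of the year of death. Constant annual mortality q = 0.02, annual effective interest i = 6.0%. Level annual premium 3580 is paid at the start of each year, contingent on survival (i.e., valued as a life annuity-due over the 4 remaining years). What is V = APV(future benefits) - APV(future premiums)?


v = 1/(1+i) = 0.943396
APV(future benefits) per unit = sum_{k=0}^{3} k_p_x * q * v^(k+1) = 0.06735
APV(future benefits) = 63182 * 0.06735 = 4255.2765
Life annuity-due factor ä_{x:4} = sum_{k=0}^{3} k_p_x * v^k = 3.569524
APV(future premiums) = 3580 * 3.569524 = 12778.8953
V = 4255.2765 - 12778.8953
= -8523.6188


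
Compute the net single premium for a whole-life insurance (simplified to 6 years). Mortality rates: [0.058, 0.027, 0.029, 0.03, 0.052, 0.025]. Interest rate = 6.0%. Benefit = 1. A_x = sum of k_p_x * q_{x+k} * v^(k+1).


v = 0.943396
Year 0: k_p_x=1.0, q=0.058, term=0.054717
Year 1: k_p_x=0.942, q=0.027, term=0.022636
Year 2: k_p_x=0.916566, q=0.029, term=0.022317
Year 3: k_p_x=0.889986, q=0.03, term=0.021149
Year 4: k_p_x=0.863286, q=0.052, term=0.033545
Year 5: k_p_x=0.818395, q=0.025, term=0.014423
A_x = 0.1688


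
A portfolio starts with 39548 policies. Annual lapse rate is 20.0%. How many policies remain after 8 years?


remaining = initial * (1 - lapse)^years
= 39548 * (1 - 0.2)^8
= 39548 * 0.167772
= 6635.0534


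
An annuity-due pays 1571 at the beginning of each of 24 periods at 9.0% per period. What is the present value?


PV_due = PMT * (1-(1+i)^(-n))/i * (1+i)
PV_immediate = 15249.0871
PV_due = 15249.0871 * 1.09
= 16621.5049


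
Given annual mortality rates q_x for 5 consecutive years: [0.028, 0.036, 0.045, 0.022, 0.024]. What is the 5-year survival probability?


p_k = 1 - q_k for each year
Survival = product of (1 - q_k)
= 0.972 * 0.964 * 0.955 * 0.978 * 0.976
= 0.8542


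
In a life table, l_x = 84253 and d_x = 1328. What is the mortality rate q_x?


q_x = d_x / l_x
= 1328 / 84253
= 0.0158


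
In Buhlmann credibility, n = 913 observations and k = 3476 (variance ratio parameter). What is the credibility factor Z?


Z = n / (n + k)
= 913 / (913 + 3476)
= 913 / 4389
= 0.208


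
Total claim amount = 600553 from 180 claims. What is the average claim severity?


severity = total / number
= 600553 / 180
= 3336.4056


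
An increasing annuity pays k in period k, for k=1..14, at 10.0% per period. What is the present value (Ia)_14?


(Ia)_n = sum_{k=1}^{n} k * v^k, v = 1/(1+i)
v = 0.909091
Sum computed term by term:
(Ia)_14 = 44.1672


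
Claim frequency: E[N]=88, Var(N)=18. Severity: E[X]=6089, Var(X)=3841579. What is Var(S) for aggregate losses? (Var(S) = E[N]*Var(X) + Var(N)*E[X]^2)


Var(S) = E[N]*Var(X) + Var(N)*E[X]^2
= 88*3841579 + 18*6089^2
= 338058952 + 667366578
= 1.0054e+09


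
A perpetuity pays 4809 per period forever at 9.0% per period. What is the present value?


PV = PMT / i
= 4809 / 0.09
= 53433.3333


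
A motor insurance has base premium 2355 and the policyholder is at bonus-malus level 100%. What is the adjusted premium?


adjusted = base * BM_level / 100
= 2355 * 100 / 100
= 2355 * 1.0
= 2355.0


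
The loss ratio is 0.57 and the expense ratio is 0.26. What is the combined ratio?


Combined ratio = loss ratio + expense ratio
= 0.57 + 0.26
= 0.83


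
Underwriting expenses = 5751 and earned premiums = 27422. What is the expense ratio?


Expense ratio = expenses / premiums
= 5751 / 27422
= 0.2097


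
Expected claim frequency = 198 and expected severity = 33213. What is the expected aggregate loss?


E[S] = E[N] * E[X]
= 198 * 33213
= 6.5762e+06


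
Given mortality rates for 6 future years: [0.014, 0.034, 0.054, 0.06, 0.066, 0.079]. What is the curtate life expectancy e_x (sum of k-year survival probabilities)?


e_x = sum_{k=1}^{n} k_p_x
k_p_x values:
  1_p_x = 0.986
  2_p_x = 0.952476
  3_p_x = 0.901042
  4_p_x = 0.84698
  5_p_x = 0.791079
  6_p_x = 0.728584
e_x = 5.2062


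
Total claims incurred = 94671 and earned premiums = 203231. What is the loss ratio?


Loss ratio = claims / premiums
= 94671 / 203231
= 0.4658


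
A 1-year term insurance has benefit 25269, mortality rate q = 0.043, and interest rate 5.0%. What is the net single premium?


NSP = benefit * q * v
v = 1/(1+i) = 0.952381
NSP = 25269 * 0.043 * 0.952381
= 1034.8257


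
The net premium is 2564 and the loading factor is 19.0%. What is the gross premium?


Gross = net * (1 + loading)
= 2564 * (1 + 0.19)
= 2564 * 1.19
= 3051.16


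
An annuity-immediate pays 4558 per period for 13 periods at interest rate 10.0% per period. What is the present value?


PV = PMT * (1 - (1+i)^(-n)) / i
= 4558 * (1 - (1+0.1)^(-13)) / 0.1
= 4558 * (1 - 0.289664) / 0.1
= 4558 * 7.103356
= 32377.0976


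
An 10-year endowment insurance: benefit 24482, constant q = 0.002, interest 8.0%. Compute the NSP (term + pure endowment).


Term component = 326.0211
Pure endowment = 10_p_x * v^10 * benefit = 0.980179 * 0.463193 * 24482 = 11115.1353
NSP = 11441.1563


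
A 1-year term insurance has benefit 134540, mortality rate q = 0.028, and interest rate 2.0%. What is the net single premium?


NSP = benefit * q * v
v = 1/(1+i) = 0.980392
NSP = 134540 * 0.028 * 0.980392
= 3693.2549


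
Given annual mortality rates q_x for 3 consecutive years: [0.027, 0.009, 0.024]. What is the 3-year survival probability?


p_k = 1 - q_k for each year
Survival = product of (1 - q_k)
= 0.973 * 0.991 * 0.976
= 0.9411


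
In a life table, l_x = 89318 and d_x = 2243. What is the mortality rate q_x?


q_x = d_x / l_x
= 2243 / 89318
= 0.0251


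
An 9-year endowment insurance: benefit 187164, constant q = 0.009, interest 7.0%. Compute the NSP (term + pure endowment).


Term component = 10630.7844
Pure endowment = 9_p_x * v^9 * benefit = 0.921856 * 0.543934 * 187164 = 93849.3371
NSP = 104480.1215


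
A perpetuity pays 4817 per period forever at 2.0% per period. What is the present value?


PV = PMT / i
= 4817 / 0.02
= 240850.0


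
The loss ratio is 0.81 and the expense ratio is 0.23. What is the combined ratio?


Combined ratio = loss ratio + expense ratio
= 0.81 + 0.23
= 1.04


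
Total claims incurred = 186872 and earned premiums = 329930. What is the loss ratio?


Loss ratio = claims / premiums
= 186872 / 329930
= 0.5664


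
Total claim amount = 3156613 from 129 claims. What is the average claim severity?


severity = total / number
= 3156613 / 129
= 24469.8682


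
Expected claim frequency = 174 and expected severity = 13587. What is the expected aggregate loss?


E[S] = E[N] * E[X]
= 174 * 13587
= 2.3641e+06


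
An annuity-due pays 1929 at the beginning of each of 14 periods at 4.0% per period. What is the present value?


PV_due = PMT * (1-(1+i)^(-n))/i * (1+i)
PV_immediate = 20376.2641
PV_due = 20376.2641 * 1.04
= 21191.3147


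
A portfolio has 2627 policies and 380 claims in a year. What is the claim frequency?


frequency = claims / policies
= 380 / 2627
= 0.1447


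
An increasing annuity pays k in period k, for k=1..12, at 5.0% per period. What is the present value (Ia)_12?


(Ia)_n = sum_{k=1}^{n} k * v^k, v = 1/(1+i)
v = 0.952381
Sum computed term by term:
(Ia)_12 = 52.4873


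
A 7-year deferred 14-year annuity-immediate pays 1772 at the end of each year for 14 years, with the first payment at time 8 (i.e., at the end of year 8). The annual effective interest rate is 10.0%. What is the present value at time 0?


PV at time 7 of the 14-year annuity-immediate:
a_n = 1772 * (1-(1+0.1)^(-14))/0.1 = 13053.7702
Discount back 7 years to time 0:
PV = 13053.7702 * (1+0.1)^(-7)
= 13053.7702 * 0.513158
= 6698.6481


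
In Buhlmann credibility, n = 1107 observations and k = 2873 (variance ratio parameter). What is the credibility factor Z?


Z = n / (n + k)
= 1107 / (1107 + 2873)
= 1107 / 3980
= 0.2781


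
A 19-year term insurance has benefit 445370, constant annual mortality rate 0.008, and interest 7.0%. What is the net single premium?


NSP = benefit * sum_{k=0}^{n-1} k_p_x * q * v^(k+1)
With constant q=0.008, v=0.934579
Sum = 0.078218
NSP = 445370 * 0.078218
= 34836.0522


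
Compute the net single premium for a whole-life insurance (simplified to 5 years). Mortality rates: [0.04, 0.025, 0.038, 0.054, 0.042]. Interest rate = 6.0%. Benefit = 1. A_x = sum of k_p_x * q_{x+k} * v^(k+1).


v = 0.943396
Year 0: k_p_x=1.0, q=0.04, term=0.037736
Year 1: k_p_x=0.96, q=0.025, term=0.02136
Year 2: k_p_x=0.936, q=0.038, term=0.029864
Year 3: k_p_x=0.900432, q=0.054, term=0.038514
Year 4: k_p_x=0.851809, q=0.042, term=0.026734
A_x = 0.1542


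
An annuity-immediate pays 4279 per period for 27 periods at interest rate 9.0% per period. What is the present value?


PV = PMT * (1 - (1+i)^(-n)) / i
= 4279 * (1 - (1+0.09)^(-27)) / 0.09
= 4279 * (1 - 0.097608) / 0.09
= 4279 * 10.02658
= 42903.7355


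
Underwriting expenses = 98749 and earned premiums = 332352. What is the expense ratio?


Expense ratio = expenses / premiums
= 98749 / 332352
= 0.2971


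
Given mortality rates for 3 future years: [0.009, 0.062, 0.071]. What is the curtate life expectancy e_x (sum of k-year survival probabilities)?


e_x = sum_{k=1}^{n} k_p_x
k_p_x values:
  1_p_x = 0.991
  2_p_x = 0.929558
  3_p_x = 0.863559
e_x = 2.7841


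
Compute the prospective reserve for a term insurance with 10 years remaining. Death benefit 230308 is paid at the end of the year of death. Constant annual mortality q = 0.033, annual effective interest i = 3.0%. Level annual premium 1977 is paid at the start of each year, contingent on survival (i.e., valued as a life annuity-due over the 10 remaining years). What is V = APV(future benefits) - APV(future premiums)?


v = 1/(1+i) = 0.970874
APV(future benefits) per unit = sum_{k=0}^{9} k_p_x * q * v^(k+1) = 0.245155
APV(future benefits) = 230308 * 0.245155 = 56461.1893
Life annuity-due factor ä_{x:10} = sum_{k=0}^{9} k_p_x * v^k = 7.651812
APV(future premiums) = 1977 * 7.651812 = 15127.632
V = 56461.1893 - 15127.632
= 41333.5573


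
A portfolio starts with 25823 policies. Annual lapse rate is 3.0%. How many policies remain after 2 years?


remaining = initial * (1 - lapse)^years
= 25823 * (1 - 0.03)^2
= 25823 * 0.9409
= 24296.8607


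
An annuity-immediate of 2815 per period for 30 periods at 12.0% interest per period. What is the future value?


FV = PMT * ((1+i)^n - 1) / i
= 2815 * ((1.12)^30 - 1) / 0.12
= 2815 * (29.959922 - 1) / 0.12
= 679351.5064


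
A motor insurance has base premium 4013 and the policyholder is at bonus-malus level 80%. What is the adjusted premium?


adjusted = base * BM_level / 100
= 4013 * 80 / 100
= 4013 * 0.8
= 3210.4


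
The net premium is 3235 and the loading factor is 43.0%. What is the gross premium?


Gross = net * (1 + loading)
= 3235 * (1 + 0.43)
= 3235 * 1.43
= 4626.05


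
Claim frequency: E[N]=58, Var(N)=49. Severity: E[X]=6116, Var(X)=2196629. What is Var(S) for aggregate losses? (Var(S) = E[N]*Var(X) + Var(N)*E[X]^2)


Var(S) = E[N]*Var(X) + Var(N)*E[X]^2
= 58*2196629 + 49*6116^2
= 127404482 + 1832867344
= 1.9603e+09


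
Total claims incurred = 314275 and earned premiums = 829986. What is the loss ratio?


Loss ratio = claims / premiums
= 314275 / 829986
= 0.3787


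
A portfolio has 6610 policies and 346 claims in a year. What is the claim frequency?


frequency = claims / policies
= 346 / 6610
= 0.0523


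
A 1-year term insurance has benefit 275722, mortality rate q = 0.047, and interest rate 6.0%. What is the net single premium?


NSP = benefit * q * v
v = 1/(1+i) = 0.943396
NSP = 275722 * 0.047 * 0.943396
= 12225.4094


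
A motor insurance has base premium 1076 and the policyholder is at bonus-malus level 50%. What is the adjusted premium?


adjusted = base * BM_level / 100
= 1076 * 50 / 100
= 1076 * 0.5
= 538.0


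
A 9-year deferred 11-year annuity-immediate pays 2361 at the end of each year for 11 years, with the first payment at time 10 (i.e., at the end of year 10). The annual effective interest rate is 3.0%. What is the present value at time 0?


PV at time 9 of the 11-year annuity-immediate:
a_n = 2361 * (1-(1+0.03)^(-11))/0.03 = 21845.4455
Discount back 9 years to time 0:
PV = 21845.4455 * (1+0.03)^(-9)
= 21845.4455 * 0.766417
= 16742.715


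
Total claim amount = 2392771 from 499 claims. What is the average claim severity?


severity = total / number
= 2392771 / 499
= 4795.1323


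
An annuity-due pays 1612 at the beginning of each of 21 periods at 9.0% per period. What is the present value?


PV_due = PMT * (1-(1+i)^(-n))/i * (1+i)
PV_immediate = 14979.0969
PV_due = 14979.0969 * 1.09
= 16327.2156


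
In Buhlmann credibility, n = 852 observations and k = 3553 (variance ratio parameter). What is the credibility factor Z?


Z = n / (n + k)
= 852 / (852 + 3553)
= 852 / 4405
= 0.1934


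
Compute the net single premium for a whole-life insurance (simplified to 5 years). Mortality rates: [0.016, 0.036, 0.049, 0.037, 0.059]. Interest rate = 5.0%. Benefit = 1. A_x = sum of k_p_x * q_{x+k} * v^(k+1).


v = 0.952381
Year 0: k_p_x=1.0, q=0.016, term=0.015238
Year 1: k_p_x=0.984, q=0.036, term=0.032131
Year 2: k_p_x=0.948576, q=0.049, term=0.040151
Year 3: k_p_x=0.902096, q=0.037, term=0.02746
Year 4: k_p_x=0.868718, q=0.059, term=0.040159
A_x = 0.1551


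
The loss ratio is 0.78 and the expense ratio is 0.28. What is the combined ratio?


Combined ratio = loss ratio + expense ratio
= 0.78 + 0.28
= 1.06


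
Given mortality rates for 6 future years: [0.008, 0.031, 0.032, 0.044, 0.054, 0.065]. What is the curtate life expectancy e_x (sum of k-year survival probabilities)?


e_x = sum_{k=1}^{n} k_p_x
k_p_x values:
  1_p_x = 0.992
  2_p_x = 0.961248
  3_p_x = 0.930488
  4_p_x = 0.889547
  5_p_x = 0.841511
  6_p_x = 0.786813
e_x = 5.4016


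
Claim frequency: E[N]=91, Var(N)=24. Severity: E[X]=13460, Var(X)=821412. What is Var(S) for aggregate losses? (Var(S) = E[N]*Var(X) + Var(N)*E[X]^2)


Var(S) = E[N]*Var(X) + Var(N)*E[X]^2
= 91*821412 + 24*13460^2
= 74748492 + 4348118400
= 4.4229e+09


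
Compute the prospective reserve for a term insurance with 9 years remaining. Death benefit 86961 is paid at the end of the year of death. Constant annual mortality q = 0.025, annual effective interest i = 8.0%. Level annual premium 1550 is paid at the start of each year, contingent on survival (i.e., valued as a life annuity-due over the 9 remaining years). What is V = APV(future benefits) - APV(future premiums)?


v = 1/(1+i) = 0.925926
APV(future benefits) per unit = sum_{k=0}^{8} k_p_x * q * v^(k+1) = 0.143258
APV(future benefits) = 86961 * 0.143258 = 12457.8674
Life annuity-due factor ä_{x:9} = sum_{k=0}^{8} k_p_x * v^k = 6.18875
APV(future premiums) = 1550 * 6.18875 = 9592.5622
V = 12457.8674 - 9592.5622
= 2865.3052


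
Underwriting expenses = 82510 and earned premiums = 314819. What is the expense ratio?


Expense ratio = expenses / premiums
= 82510 / 314819
= 0.2621


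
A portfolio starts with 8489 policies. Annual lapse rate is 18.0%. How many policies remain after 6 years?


remaining = initial * (1 - lapse)^years
= 8489 * (1 - 0.18)^6
= 8489 * 0.304007
= 2580.7126


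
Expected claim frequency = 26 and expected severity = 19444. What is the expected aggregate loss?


E[S] = E[N] * E[X]
= 26 * 19444
= 505544


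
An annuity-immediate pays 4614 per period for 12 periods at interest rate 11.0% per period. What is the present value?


PV = PMT * (1 - (1+i)^(-n)) / i
= 4614 * (1 - (1+0.11)^(-12)) / 0.11
= 4614 * (1 - 0.285841) / 0.11
= 4614 * 6.492356
= 29955.7313


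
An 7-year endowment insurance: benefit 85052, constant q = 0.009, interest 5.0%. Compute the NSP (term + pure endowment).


Term component = 4319.0649
Pure endowment = 7_p_x * v^7 * benefit = 0.938676 * 0.710681 * 85052 = 56738.1301
NSP = 61057.195


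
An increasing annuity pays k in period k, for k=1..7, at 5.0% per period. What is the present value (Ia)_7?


(Ia)_n = sum_{k=1}^{n} k * v^k, v = 1/(1+i)
v = 0.952381
Sum computed term by term:
(Ia)_7 = 22.0185


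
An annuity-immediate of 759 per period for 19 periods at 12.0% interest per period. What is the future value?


FV = PMT * ((1+i)^n - 1) / i
= 759 * ((1.12)^19 - 1) / 0.12
= 759 * (8.612762 - 1) / 0.12
= 48150.7177


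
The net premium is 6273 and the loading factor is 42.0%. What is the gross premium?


Gross = net * (1 + loading)
= 6273 * (1 + 0.42)
= 6273 * 1.42
= 8907.66


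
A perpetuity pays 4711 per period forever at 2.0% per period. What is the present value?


PV = PMT / i
= 4711 / 0.02
= 235550.0


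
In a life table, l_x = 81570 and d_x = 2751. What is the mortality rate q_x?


q_x = d_x / l_x
= 2751 / 81570
= 0.0337


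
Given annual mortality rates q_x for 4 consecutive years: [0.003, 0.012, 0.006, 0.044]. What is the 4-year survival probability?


p_k = 1 - q_k for each year
Survival = product of (1 - q_k)
= 0.997 * 0.988 * 0.994 * 0.956
= 0.936


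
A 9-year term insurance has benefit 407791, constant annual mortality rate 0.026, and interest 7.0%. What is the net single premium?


NSP = benefit * sum_{k=0}^{n-1} k_p_x * q * v^(k+1)
With constant q=0.026, v=0.934579
Sum = 0.154614
NSP = 407791 * 0.154614
= 63050.1597


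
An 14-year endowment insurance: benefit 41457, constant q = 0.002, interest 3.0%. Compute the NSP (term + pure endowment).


Term component = 925.4103
Pure endowment = 14_p_x * v^14 * benefit = 0.972361 * 0.661118 * 41457 = 26650.4351
NSP = 27575.8454


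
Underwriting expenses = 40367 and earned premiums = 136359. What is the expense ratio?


Expense ratio = expenses / premiums
= 40367 / 136359
= 0.296


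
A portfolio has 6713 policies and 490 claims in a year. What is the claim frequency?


frequency = claims / policies
= 490 / 6713
= 0.073


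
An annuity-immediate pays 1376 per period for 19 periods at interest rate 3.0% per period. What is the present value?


PV = PMT * (1 - (1+i)^(-n)) / i
= 1376 * (1 - (1+0.03)^(-19)) / 0.03
= 1376 * (1 - 0.570286) / 0.03
= 1376 * 14.323799
= 19709.5476


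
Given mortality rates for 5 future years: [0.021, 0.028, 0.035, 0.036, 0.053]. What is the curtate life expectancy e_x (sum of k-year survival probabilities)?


e_x = sum_{k=1}^{n} k_p_x
k_p_x values:
  1_p_x = 0.979
  2_p_x = 0.951588
  3_p_x = 0.918282
  4_p_x = 0.885224
  5_p_x = 0.838307
e_x = 4.5724


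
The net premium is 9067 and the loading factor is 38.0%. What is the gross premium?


Gross = net * (1 + loading)
= 9067 * (1 + 0.38)
= 9067 * 1.38
= 12512.46


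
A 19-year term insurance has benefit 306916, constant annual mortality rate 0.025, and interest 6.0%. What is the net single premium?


NSP = benefit * sum_{k=0}^{n-1} k_p_x * q * v^(k+1)
With constant q=0.025, v=0.943396
Sum = 0.234028
NSP = 306916 * 0.234028
= 71827.0358


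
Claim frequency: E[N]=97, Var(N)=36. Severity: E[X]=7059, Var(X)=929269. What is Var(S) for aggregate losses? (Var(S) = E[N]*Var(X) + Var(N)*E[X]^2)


Var(S) = E[N]*Var(X) + Var(N)*E[X]^2
= 97*929269 + 36*7059^2
= 90139093 + 1793861316
= 1.8840e+09


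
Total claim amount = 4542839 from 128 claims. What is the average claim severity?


severity = total / number
= 4542839 / 128
= 35490.9297


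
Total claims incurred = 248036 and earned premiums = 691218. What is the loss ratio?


Loss ratio = claims / premiums
= 248036 / 691218
= 0.3588


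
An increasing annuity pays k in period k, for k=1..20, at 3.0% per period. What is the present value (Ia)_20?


(Ia)_n = sum_{k=1}^{n} k * v^k, v = 1/(1+i)
v = 0.970874
Sum computed term by term:
(Ia)_20 = 141.6761


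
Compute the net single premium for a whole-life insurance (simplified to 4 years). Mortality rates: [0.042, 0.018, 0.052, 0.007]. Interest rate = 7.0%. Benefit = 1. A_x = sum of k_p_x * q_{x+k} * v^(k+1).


v = 0.934579
Year 0: k_p_x=1.0, q=0.042, term=0.039252
Year 1: k_p_x=0.958, q=0.018, term=0.015062
Year 2: k_p_x=0.940756, q=0.052, term=0.039933
Year 3: k_p_x=0.891837, q=0.007, term=0.004763
A_x = 0.099


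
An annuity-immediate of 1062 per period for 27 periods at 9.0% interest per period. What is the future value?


FV = PMT * ((1+i)^n - 1) / i
= 1062 * ((1.09)^27 - 1) / 0.09
= 1062 * (10.245082 - 1) / 0.09
= 109091.9692


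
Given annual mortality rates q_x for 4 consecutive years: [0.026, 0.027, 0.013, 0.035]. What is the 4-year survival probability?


p_k = 1 - q_k for each year
Survival = product of (1 - q_k)
= 0.974 * 0.973 * 0.987 * 0.965
= 0.9026


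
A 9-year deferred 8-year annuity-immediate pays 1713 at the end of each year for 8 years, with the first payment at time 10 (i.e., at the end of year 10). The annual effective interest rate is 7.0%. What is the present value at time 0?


PV at time 9 of the 8-year annuity-immediate:
a_n = 1713 * (1-(1+0.07)^(-8))/0.07 = 10228.8343
Discount back 9 years to time 0:
PV = 10228.8343 * (1+0.07)^(-9)
= 10228.8343 * 0.543934
= 5563.8081


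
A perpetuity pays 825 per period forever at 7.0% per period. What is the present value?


PV = PMT / i
= 825 / 0.07
= 11785.7143


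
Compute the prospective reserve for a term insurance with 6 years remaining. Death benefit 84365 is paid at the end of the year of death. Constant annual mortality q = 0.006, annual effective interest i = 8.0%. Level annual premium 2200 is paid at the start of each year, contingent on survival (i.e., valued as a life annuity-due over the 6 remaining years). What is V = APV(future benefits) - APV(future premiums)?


v = 1/(1+i) = 0.925926
APV(future benefits) per unit = sum_{k=0}^{5} k_p_x * q * v^(k+1) = 0.027361
APV(future benefits) = 84365 * 0.027361 = 2308.3376
Life annuity-due factor ä_{x:6} = sum_{k=0}^{5} k_p_x * v^k = 4.925037
APV(future premiums) = 2200 * 4.925037 = 10835.0821
V = 2308.3376 - 10835.0821
= -8526.7445


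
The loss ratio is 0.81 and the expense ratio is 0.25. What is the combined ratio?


Combined ratio = loss ratio + expense ratio
= 0.81 + 0.25
= 1.06


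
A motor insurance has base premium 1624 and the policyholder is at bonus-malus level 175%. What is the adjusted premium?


adjusted = base * BM_level / 100
= 1624 * 175 / 100
= 1624 * 1.75
= 2842.0


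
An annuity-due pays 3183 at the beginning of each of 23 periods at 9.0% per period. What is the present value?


PV_due = PMT * (1-(1+i)^(-n))/i * (1+i)
PV_immediate = 30493.7983
PV_due = 30493.7983 * 1.09
= 33238.2402


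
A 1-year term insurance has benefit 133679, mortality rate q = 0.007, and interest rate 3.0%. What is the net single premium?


NSP = benefit * q * v
v = 1/(1+i) = 0.970874
NSP = 133679 * 0.007 * 0.970874
= 908.4981


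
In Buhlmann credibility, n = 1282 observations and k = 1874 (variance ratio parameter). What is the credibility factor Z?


Z = n / (n + k)
= 1282 / (1282 + 1874)
= 1282 / 3156
= 0.4062


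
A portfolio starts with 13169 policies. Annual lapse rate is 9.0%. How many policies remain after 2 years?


remaining = initial * (1 - lapse)^years
= 13169 * (1 - 0.09)^2
= 13169 * 0.8281
= 10905.2489


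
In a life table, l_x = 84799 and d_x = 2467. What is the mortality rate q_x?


q_x = d_x / l_x
= 2467 / 84799
= 0.0291


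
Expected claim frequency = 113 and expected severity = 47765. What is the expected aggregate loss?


E[S] = E[N] * E[X]
= 113 * 47765
= 5.3974e+06


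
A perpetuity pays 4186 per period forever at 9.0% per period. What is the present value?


PV = PMT / i
= 4186 / 0.09
= 46511.1111


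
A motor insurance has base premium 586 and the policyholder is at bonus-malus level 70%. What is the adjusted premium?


adjusted = base * BM_level / 100
= 586 * 70 / 100
= 586 * 0.7
= 410.2


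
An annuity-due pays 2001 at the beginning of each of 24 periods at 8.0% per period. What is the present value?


PV_due = PMT * (1-(1+i)^(-n))/i * (1+i)
PV_immediate = 21068.0453
PV_due = 21068.0453 * 1.08
= 22753.489


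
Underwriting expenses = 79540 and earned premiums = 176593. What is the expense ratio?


Expense ratio = expenses / premiums
= 79540 / 176593
= 0.4504


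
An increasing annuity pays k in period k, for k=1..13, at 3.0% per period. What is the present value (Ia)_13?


(Ia)_n = sum_{k=1}^{n} k * v^k, v = 1/(1+i)
v = 0.970874
Sum computed term by term:
(Ia)_13 = 70.0546


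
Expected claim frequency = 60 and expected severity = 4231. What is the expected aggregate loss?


E[S] = E[N] * E[X]
= 60 * 4231
= 253860


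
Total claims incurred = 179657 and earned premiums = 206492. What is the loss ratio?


Loss ratio = claims / premiums
= 179657 / 206492
= 0.87


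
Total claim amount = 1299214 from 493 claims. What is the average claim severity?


severity = total / number
= 1299214 / 493
= 2635.3225


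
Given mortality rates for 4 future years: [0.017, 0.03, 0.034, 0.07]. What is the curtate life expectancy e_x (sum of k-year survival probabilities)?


e_x = sum_{k=1}^{n} k_p_x
k_p_x values:
  1_p_x = 0.983
  2_p_x = 0.95351
  3_p_x = 0.921091
  4_p_x = 0.856614
e_x = 3.7142


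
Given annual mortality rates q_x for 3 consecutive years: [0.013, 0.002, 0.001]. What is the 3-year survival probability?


p_k = 1 - q_k for each year
Survival = product of (1 - q_k)
= 0.987 * 0.998 * 0.999
= 0.984


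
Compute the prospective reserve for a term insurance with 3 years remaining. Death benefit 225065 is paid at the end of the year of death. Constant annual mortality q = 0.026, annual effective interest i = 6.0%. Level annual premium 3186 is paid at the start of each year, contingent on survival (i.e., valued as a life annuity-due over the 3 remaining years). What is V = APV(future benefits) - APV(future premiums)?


v = 1/(1+i) = 0.943396
APV(future benefits) per unit = sum_{k=0}^{2} k_p_x * q * v^(k+1) = 0.067776
APV(future benefits) = 225065 * 0.067776 = 15254.0651
Life annuity-due factor ä_{x:3} = sum_{k=0}^{2} k_p_x * v^k = 2.763186
APV(future premiums) = 3186 * 2.763186 = 8803.5112
V = 15254.0651 - 8803.5112
= 6450.5539


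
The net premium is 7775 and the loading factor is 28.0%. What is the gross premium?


Gross = net * (1 + loading)
= 7775 * (1 + 0.28)
= 7775 * 1.28
= 9952.0


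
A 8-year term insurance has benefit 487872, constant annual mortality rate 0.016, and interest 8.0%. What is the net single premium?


NSP = benefit * sum_{k=0}^{n-1} k_p_x * q * v^(k+1)
With constant q=0.016, v=0.925926
Sum = 0.087522
NSP = 487872 * 0.087522
= 42699.7253


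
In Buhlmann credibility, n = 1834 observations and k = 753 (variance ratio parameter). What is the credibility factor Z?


Z = n / (n + k)
= 1834 / (1834 + 753)
= 1834 / 2587
= 0.7089


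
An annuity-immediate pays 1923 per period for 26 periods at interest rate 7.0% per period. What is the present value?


PV = PMT * (1 - (1+i)^(-n)) / i
= 1923 * (1 - (1+0.07)^(-26)) / 0.07
= 1923 * (1 - 0.172195) / 0.07
= 1923 * 11.825779
= 22740.9724


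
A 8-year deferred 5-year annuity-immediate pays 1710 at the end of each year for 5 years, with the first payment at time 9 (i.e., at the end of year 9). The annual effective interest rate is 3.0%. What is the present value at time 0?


PV at time 8 of the 5-year annuity-immediate:
a_n = 1710 * (1-(1+0.03)^(-5))/0.03 = 7831.2993
Discount back 8 years to time 0:
PV = 7831.2993 * (1+0.03)^(-8)
= 7831.2993 * 0.789409
= 6182.1


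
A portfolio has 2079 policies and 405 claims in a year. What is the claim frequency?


frequency = claims / policies
= 405 / 2079
= 0.1948


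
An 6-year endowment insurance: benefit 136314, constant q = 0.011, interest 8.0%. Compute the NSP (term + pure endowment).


Term component = 6760.6335
Pure endowment = 6_p_x * v^6 * benefit = 0.935789 * 0.63017 * 136314 = 80385.1226
NSP = 87145.7562


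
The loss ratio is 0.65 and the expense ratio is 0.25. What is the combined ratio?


Combined ratio = loss ratio + expense ratio
= 0.65 + 0.25
= 0.9


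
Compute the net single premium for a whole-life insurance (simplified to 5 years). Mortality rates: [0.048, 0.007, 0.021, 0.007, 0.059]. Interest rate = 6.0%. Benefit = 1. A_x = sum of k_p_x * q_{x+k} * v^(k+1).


v = 0.943396
Year 0: k_p_x=1.0, q=0.048, term=0.045283
Year 1: k_p_x=0.952, q=0.007, term=0.005931
Year 2: k_p_x=0.945336, q=0.021, term=0.016668
Year 3: k_p_x=0.925484, q=0.007, term=0.005131
Year 4: k_p_x=0.919006, q=0.059, term=0.040517
A_x = 0.1135


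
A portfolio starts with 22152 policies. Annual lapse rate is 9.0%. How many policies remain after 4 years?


remaining = initial * (1 - lapse)^years
= 22152 * (1 - 0.09)^4
= 22152 * 0.68575
= 15190.7254


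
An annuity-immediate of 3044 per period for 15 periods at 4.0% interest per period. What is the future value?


FV = PMT * ((1+i)^n - 1) / i
= 3044 * ((1.04)^15 - 1) / 0.04
= 3044 * (1.800944 - 1) / 0.04
= 60951.8008


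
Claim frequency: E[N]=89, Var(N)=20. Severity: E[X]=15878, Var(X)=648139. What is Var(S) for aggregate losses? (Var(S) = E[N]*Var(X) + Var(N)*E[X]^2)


Var(S) = E[N]*Var(X) + Var(N)*E[X]^2
= 89*648139 + 20*15878^2
= 57684371 + 5042217680
= 5.0999e+09


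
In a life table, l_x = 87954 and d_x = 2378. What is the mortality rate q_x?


q_x = d_x / l_x
= 2378 / 87954
= 0.027


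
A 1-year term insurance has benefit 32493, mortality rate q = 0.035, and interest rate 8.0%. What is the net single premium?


NSP = benefit * q * v
v = 1/(1+i) = 0.925926
NSP = 32493 * 0.035 * 0.925926
= 1053.0139


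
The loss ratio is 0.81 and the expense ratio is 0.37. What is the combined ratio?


Combined ratio = loss ratio + expense ratio
= 0.81 + 0.37
= 1.18


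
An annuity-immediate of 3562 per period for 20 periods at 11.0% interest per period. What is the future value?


FV = PMT * ((1+i)^n - 1) / i
= 3562 * ((1.11)^20 - 1) / 0.11
= 3562 * (8.062312 - 1) / 0.11
= 228690.4881


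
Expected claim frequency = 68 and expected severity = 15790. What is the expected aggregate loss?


E[S] = E[N] * E[X]
= 68 * 15790
= 1.0737e+06


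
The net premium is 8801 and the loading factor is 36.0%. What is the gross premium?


Gross = net * (1 + loading)
= 8801 * (1 + 0.36)
= 8801 * 1.36
= 11969.36


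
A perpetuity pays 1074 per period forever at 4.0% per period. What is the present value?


PV = PMT / i
= 1074 / 0.04
= 26850.0


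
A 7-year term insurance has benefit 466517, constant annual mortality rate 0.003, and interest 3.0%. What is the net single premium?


NSP = benefit * sum_{k=0}^{n-1} k_p_x * q * v^(k+1)
With constant q=0.003, v=0.970874
Sum = 0.01853
NSP = 466517 * 0.01853
= 8644.5813


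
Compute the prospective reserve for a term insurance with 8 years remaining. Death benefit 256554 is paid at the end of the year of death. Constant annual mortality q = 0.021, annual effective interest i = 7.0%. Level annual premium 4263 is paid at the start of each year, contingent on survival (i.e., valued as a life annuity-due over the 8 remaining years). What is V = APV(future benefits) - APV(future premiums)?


v = 1/(1+i) = 0.934579
APV(future benefits) per unit = sum_{k=0}^{7} k_p_x * q * v^(k+1) = 0.117433
APV(future benefits) = 256554 * 0.117433 = 30127.8757
Life annuity-due factor ä_{x:8} = sum_{k=0}^{7} k_p_x * v^k = 5.983485
APV(future premiums) = 4263 * 5.983485 = 25507.5964
V = 30127.8757 - 25507.5964
= 4620.2793


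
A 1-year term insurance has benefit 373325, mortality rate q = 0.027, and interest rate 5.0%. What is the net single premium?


NSP = benefit * q * v
v = 1/(1+i) = 0.952381
NSP = 373325 * 0.027 * 0.952381
= 9599.7857


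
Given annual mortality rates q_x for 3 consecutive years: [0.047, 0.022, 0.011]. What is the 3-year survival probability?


p_k = 1 - q_k for each year
Survival = product of (1 - q_k)
= 0.953 * 0.978 * 0.989
= 0.9218


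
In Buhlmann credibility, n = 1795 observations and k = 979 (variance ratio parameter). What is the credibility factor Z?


Z = n / (n + k)
= 1795 / (1795 + 979)
= 1795 / 2774
= 0.6471


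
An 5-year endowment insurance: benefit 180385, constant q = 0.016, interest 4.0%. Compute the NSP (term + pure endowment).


Term component = 12459.7757
Pure endowment = 5_p_x * v^5 * benefit = 0.922519 * 0.821927 * 180385 = 136775.7851
NSP = 149235.5608


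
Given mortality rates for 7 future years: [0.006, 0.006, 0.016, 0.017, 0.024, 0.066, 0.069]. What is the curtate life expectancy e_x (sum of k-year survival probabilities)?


e_x = sum_{k=1}^{n} k_p_x
k_p_x values:
  1_p_x = 0.994
  2_p_x = 0.988036
  3_p_x = 0.972227
  4_p_x = 0.9557
  5_p_x = 0.932763
  6_p_x = 0.8712
  7_p_x = 0.811088
e_x = 6.525


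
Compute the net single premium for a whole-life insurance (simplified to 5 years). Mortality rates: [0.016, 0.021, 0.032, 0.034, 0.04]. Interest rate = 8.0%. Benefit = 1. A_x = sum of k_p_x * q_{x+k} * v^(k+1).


v = 0.925926
Year 0: k_p_x=1.0, q=0.016, term=0.014815
Year 1: k_p_x=0.984, q=0.021, term=0.017716
Year 2: k_p_x=0.963336, q=0.032, term=0.024471
Year 3: k_p_x=0.932509, q=0.034, term=0.023304
Year 4: k_p_x=0.900804, q=0.04, term=0.024523
A_x = 0.1048


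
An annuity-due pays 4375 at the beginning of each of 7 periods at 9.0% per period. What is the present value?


PV_due = PMT * (1-(1+i)^(-n))/i * (1+i)
PV_immediate = 22019.1687
PV_due = 22019.1687 * 1.09
= 24000.8938


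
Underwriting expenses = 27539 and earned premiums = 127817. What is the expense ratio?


Expense ratio = expenses / premiums
= 27539 / 127817
= 0.2155


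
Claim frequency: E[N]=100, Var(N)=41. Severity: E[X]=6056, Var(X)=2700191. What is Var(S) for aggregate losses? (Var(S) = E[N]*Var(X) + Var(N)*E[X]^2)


Var(S) = E[N]*Var(X) + Var(N)*E[X]^2
= 100*2700191 + 41*6056^2
= 270019100 + 1503680576
= 1.7737e+09


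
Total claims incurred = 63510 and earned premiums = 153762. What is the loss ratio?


Loss ratio = claims / premiums
= 63510 / 153762
= 0.413


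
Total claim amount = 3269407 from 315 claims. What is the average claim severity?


severity = total / number
= 3269407 / 315
= 10379.0698


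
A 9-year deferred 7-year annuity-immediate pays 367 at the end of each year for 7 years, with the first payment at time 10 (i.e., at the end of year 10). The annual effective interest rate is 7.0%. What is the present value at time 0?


PV at time 9 of the 7-year annuity-immediate:
a_n = 367 * (1-(1+0.07)^(-7))/0.07 = 1977.8692
Discount back 9 years to time 0:
PV = 1977.8692 * (1+0.07)^(-9)
= 1977.8692 * 0.543934
= 1075.8298


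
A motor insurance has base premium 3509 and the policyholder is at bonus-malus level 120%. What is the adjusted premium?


adjusted = base * BM_level / 100
= 3509 * 120 / 100
= 3509 * 1.2
= 4210.8


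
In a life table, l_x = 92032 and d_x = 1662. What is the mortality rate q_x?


q_x = d_x / l_x
= 1662 / 92032
= 0.0181


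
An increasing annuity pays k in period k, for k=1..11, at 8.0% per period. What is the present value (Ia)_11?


(Ia)_n = sum_{k=1}^{n} k * v^k, v = 1/(1+i)
v = 0.925926
Sum computed term by term:
(Ia)_11 = 37.4046


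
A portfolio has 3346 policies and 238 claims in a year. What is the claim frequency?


frequency = claims / policies
= 238 / 3346
= 0.0711


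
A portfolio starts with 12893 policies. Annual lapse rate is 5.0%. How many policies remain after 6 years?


remaining = initial * (1 - lapse)^years
= 12893 * (1 - 0.05)^6
= 12893 * 0.735092
= 9477.5397


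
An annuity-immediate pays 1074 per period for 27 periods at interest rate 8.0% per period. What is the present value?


PV = PMT * (1 - (1+i)^(-n)) / i
= 1074 * (1 - (1+0.08)^(-27)) / 0.08
= 1074 * (1 - 0.125187) / 0.08
= 1074 * 10.935165
= 11744.367


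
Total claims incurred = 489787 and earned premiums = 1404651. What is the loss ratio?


Loss ratio = claims / premiums
= 489787 / 1404651
= 0.3487


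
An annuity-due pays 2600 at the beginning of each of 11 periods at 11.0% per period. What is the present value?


PV_due = PMT * (1-(1+i)^(-n))/i * (1+i)
PV_immediate = 16136.9398
PV_due = 16136.9398 * 1.11
= 17912.0032


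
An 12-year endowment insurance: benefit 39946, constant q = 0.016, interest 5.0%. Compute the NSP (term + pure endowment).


Term component = 5240.4427
Pure endowment = 12_p_x * v^12 * benefit = 0.824027 * 0.556837 * 39946 = 18329.1738
NSP = 23569.6165


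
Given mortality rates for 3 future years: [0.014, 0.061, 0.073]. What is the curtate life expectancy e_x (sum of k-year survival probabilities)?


e_x = sum_{k=1}^{n} k_p_x
k_p_x values:
  1_p_x = 0.986
  2_p_x = 0.925854
  3_p_x = 0.858267
e_x = 2.7701


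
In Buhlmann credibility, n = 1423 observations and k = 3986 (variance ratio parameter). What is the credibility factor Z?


Z = n / (n + k)
= 1423 / (1423 + 3986)
= 1423 / 5409
= 0.2631


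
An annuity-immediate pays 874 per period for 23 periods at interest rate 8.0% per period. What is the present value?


PV = PMT * (1 - (1+i)^(-n)) / i
= 874 * (1 - (1+0.08)^(-23)) / 0.08
= 874 * (1 - 0.170315) / 0.08
= 874 * 10.371059
= 9064.3055


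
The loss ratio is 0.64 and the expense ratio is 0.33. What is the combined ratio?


Combined ratio = loss ratio + expense ratio
= 0.64 + 0.33
= 0.97


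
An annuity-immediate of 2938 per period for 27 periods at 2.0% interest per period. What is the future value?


FV = PMT * ((1+i)^n - 1) / i
= 2938 * ((1.02)^27 - 1) / 0.02
= 2938 * (1.706886 - 1) / 0.02
= 103841.6234


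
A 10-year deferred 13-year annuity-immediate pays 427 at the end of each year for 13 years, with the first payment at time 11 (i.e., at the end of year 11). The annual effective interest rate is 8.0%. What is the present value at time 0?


PV at time 10 of the 13-year annuity-immediate:
a_n = 427 * (1-(1+0.08)^(-13))/0.08 = 3374.9123
Discount back 10 years to time 0:
PV = 3374.9123 * (1+0.08)^(-10)
= 3374.9123 * 0.463193
= 1563.2374
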